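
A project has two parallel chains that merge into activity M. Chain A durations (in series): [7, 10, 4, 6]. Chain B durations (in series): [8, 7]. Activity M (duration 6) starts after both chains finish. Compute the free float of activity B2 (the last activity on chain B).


ES(B2) = sum of predecessors on chain B = 8
EF(B2) = ES + duration = 8 + 7 = 15
Successor of B2 is M. ES(M) = max(sum(A), sum(B)) = max(27, 15) = 27
Free float = ES(successor) - EF(current) = 27 - 15 = 12

12


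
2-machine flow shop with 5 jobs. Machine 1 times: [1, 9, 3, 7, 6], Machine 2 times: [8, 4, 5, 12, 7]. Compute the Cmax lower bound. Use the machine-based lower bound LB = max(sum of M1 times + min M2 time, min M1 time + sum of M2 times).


LB1 = sum(M1 times) + min(M2 times) = 26 + 4 = 30
LB2 = min(M1 times) + sum(M2 times) = 1 + 36 = 37
Lower bound = max(LB1, LB2) = max(30, 37) = 37

37


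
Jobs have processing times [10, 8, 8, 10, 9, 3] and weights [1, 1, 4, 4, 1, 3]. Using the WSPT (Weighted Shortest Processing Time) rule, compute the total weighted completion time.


Compute p/w ratios and sort ascending (WSPT): [(3, 3), (8, 4), (10, 4), (8, 1), (9, 1), (10, 1)]
Compute weighted completion times:
  Job (p=3,w=3): C=3, w*C=3*3=9
  Job (p=8,w=4): C=11, w*C=4*11=44
  Job (p=10,w=4): C=21, w*C=4*21=84
  Job (p=8,w=1): C=29, w*C=1*29=29
  Job (p=9,w=1): C=38, w*C=1*38=38
  Job (p=10,w=1): C=48, w*C=1*48=48
Total weighted completion time = 252

252


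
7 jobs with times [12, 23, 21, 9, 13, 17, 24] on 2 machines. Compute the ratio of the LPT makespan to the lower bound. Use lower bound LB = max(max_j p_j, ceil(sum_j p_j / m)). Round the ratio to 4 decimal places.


LPT order: [24, 23, 21, 17, 13, 12, 9]
Machine loads after assignment: [63, 56]
LPT makespan = 63
Lower bound = max(max_job, ceil(total/2)) = max(24, 60) = 60
Ratio = 63 / 60 = 1.05

1.05


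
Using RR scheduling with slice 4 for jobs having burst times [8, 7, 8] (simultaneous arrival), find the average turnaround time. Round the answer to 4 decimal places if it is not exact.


Time quantum = 4
Execution trace:
  J1 runs 4 units, time = 4
  J2 runs 4 units, time = 8
  J3 runs 4 units, time = 12
  J1 runs 4 units, time = 16
  J2 runs 3 units, time = 19
  J3 runs 4 units, time = 23
Finish times: [16, 19, 23]
Average turnaround = 58/3 = 19.3333

19.3333


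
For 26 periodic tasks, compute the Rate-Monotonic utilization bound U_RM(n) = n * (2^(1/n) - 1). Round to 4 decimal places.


Compute 2^(1/26) = 1.0270180507
Subtract 1: 1.0270180507 - 1 = 0.0270180507
Multiply by n: 26 * 0.0270180507 = 0.7024693182
Round to 4 dp: 0.7025

0.7025


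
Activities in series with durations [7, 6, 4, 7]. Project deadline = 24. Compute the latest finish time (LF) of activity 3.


LF(activity 3) = deadline - sum of successor durations
Successors: activities 4 through 4 with durations [7]
Sum of successor durations = 7
LF = 24 - 7 = 17

17


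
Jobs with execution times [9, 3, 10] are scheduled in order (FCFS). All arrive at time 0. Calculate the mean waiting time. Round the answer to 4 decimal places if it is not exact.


FCFS order (as given): [9, 3, 10]
Waiting times:
  Job 1: wait = 0
  Job 2: wait = 9
  Job 3: wait = 12
Sum of waiting times = 21
Average waiting time = 21/3 = 7.0

7.0


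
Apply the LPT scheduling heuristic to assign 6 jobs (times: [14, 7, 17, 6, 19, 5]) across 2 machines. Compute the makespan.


Sort jobs in decreasing order (LPT): [19, 17, 14, 7, 6, 5]
Assign each job to the least loaded machine:
  Machine 1: jobs [19, 7, 6], load = 32
  Machine 2: jobs [17, 14, 5], load = 36
Makespan = max load = 36

36


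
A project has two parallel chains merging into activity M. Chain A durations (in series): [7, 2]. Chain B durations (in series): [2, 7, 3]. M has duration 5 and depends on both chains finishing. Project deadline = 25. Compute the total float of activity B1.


Forward pass: ES(B1) = sum of predecessors on chain B = 0
EF = ES + duration = 0 + 2 = 2
Backward pass: LF(M) = deadline = 25; LS(M) = 25 - 5 = 20
LF(B1) = LS(M) - sum(successors on chain B) = 20 - 10 = 10
LS = LF - duration = 10 - 2 = 8
Total float = LS - ES = 8 - 0 = 8

8


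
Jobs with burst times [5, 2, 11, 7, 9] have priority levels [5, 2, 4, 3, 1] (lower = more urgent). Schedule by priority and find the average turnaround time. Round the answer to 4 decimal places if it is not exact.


Sort by priority (ascending = highest first):
Order: [(1, 9), (2, 2), (3, 7), (4, 11), (5, 5)]
Completion times:
  Priority 1, burst=9, C=9
  Priority 2, burst=2, C=11
  Priority 3, burst=7, C=18
  Priority 4, burst=11, C=29
  Priority 5, burst=5, C=34
Average turnaround = 101/5 = 20.2

20.2


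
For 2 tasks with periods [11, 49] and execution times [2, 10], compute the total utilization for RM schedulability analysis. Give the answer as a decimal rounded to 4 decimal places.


Compute individual utilizations (exact fractions):
  Task 1: C/T = 2/11 (approx. 0.1818)
  Task 2: C/T = 10/49 (approx. 0.2041)
Total utilization U = 2/11 + 10/49 = 208/539
Rounded to 4 decimal places: U = 0.3859
RM (Liu & Layland) bound for 2 tasks = 0.828427; compare with U = 208/539 (approx. 0.385900)
U <= bound, so schedulable by RM sufficient condition.

0.3859


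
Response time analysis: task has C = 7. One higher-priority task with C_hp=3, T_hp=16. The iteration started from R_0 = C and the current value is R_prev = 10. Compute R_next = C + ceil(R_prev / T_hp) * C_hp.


R_next = C + ceil(R_prev / T_hp) * C_hp
ceil(10 / 16) = ceil(0.625) = 1
Interference = 1 * 3 = 3
R_next = 7 + 3 = 10
R_next = R_prev, so the iteration has converged (response time = 10).

10


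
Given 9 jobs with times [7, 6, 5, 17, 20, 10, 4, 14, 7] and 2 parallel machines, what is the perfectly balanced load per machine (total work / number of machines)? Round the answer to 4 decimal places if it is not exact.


Total processing time = 7 + 6 + 5 + 17 + 20 + 10 + 4 + 14 + 7 = 90
Number of machines = 2
Ideal balanced load = 90 / 2 = 45.0

45.0


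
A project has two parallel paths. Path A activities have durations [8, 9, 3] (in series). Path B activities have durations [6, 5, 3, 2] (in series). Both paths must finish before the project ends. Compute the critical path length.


Path A total = 8 + 9 + 3 = 20
Path B total = 6 + 5 + 3 + 2 = 16
Critical path = longest path = max(20, 16) = 20

20


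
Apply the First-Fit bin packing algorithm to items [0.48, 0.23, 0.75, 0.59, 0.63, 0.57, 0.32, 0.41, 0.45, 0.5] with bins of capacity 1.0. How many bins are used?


Place items sequentially using First-Fit:
  Item 0.48 -> new Bin 1
  Item 0.23 -> Bin 1 (now 0.71)
  Item 0.75 -> new Bin 2
  Item 0.59 -> new Bin 3
  Item 0.63 -> new Bin 4
  Item 0.57 -> new Bin 5
  Item 0.32 -> Bin 3 (now 0.91)
  Item 0.41 -> Bin 5 (now 0.98)
  Item 0.45 -> new Bin 6
  Item 0.5 -> Bin 6 (now 0.95)
Total bins used = 6

6


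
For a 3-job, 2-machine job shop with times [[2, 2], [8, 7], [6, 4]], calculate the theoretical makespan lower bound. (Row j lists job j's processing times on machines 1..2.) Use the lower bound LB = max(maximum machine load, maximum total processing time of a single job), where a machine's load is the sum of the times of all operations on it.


Machine loads:
  Machine 1: 2 + 8 + 6 = 16
  Machine 2: 2 + 7 + 4 = 13
Max machine load = 16
Job totals:
  Job 1: 4
  Job 2: 15
  Job 3: 10
Max job total = 15
Lower bound = max(16, 15) = 16

16


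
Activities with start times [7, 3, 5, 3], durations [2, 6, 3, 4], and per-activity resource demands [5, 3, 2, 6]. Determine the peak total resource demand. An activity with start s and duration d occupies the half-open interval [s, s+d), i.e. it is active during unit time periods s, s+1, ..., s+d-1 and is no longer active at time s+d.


Each activity i is active on [start_i, start_i + duration_i).
Compute total resource usage per time slot:
  t=0: active resources = [], total = 0
  t=1: active resources = [], total = 0
  t=2: active resources = [], total = 0
  t=3: active resources = [3, 6], total = 9
  t=4: active resources = [3, 6], total = 9
  t=5: active resources = [3, 2, 6], total = 11
  t=6: active resources = [3, 2, 6], total = 11
  t=7: active resources = [5, 3, 2], total = 10
  t=8: active resources = [5, 3], total = 8
Peak resource demand = 11

11


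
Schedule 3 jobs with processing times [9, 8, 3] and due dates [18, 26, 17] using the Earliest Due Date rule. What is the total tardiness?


Sort by due date (EDD order): [(3, 17), (9, 18), (8, 26)]
Compute completion times and tardiness:
  Job 1: p=3, d=17, C=3, tardiness=max(0,3-17)=0
  Job 2: p=9, d=18, C=12, tardiness=max(0,12-18)=0
  Job 3: p=8, d=26, C=20, tardiness=max(0,20-26)=0
Total tardiness = 0

0


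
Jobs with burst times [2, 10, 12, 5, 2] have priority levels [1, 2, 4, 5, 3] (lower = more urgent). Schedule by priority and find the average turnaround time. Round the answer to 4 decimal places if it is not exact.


Sort by priority (ascending = highest first):
Order: [(1, 2), (2, 10), (3, 2), (4, 12), (5, 5)]
Completion times:
  Priority 1, burst=2, C=2
  Priority 2, burst=10, C=12
  Priority 3, burst=2, C=14
  Priority 4, burst=12, C=26
  Priority 5, burst=5, C=31
Average turnaround = 85/5 = 17.0

17.0


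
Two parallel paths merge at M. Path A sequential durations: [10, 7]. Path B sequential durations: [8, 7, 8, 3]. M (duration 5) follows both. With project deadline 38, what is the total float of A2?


Forward pass: ES(A2) = sum of predecessors on chain A = 10
EF = ES + duration = 10 + 7 = 17
Backward pass: LF(M) = deadline = 38; LS(M) = 38 - 5 = 33
LF(A2) = LS(M) - sum(successors on chain A) = 33 - 0 = 33
LS = LF - duration = 33 - 7 = 26
Total float = LS - ES = 26 - 10 = 16

16


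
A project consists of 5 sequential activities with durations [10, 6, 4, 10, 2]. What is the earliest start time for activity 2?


Activity 2 starts after activities 1 through 1 complete.
Predecessor durations: [10]
ES = 10 = 10

10


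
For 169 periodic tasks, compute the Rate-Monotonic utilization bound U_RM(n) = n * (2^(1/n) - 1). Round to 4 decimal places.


Compute 2^(1/169) = 1.0041098851
Subtract 1: 1.0041098851 - 1 = 0.0041098851
Multiply by n: 169 * 0.0041098851 = 0.6945705819
Round to 4 dp: 0.6946

0.6946


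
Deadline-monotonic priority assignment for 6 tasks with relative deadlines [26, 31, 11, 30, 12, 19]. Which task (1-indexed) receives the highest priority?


Sort tasks by relative deadline (ascending):
  Task 3: deadline = 11
  Task 5: deadline = 12
  Task 6: deadline = 19
  Task 1: deadline = 26
  Task 4: deadline = 30
  Task 2: deadline = 31
Priority order (highest first): [3, 5, 6, 1, 4, 2]
Highest priority task = 3

3


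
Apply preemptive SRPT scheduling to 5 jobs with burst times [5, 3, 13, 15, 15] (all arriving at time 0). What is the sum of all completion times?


Since all jobs arrive at t=0, SRPT equals SPT ordering.
SPT order: [3, 5, 13, 15, 15]
Completion times:
  Job 1: p=3, C=3
  Job 2: p=5, C=8
  Job 3: p=13, C=21
  Job 4: p=15, C=36
  Job 5: p=15, C=51
Total completion time = 3 + 8 + 21 + 36 + 51 = 119

119


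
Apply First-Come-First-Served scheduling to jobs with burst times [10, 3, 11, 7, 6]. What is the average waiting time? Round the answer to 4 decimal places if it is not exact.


FCFS order (as given): [10, 3, 11, 7, 6]
Waiting times:
  Job 1: wait = 0
  Job 2: wait = 10
  Job 3: wait = 13
  Job 4: wait = 24
  Job 5: wait = 31
Sum of waiting times = 78
Average waiting time = 78/5 = 15.6

15.6


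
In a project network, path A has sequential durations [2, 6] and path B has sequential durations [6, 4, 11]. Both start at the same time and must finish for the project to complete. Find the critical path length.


Path A total = 2 + 6 = 8
Path B total = 6 + 4 + 11 = 21
Critical path = longest path = max(8, 21) = 21

21


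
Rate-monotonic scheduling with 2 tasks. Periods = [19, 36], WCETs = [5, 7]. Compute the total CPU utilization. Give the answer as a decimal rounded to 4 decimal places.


Compute individual utilizations (exact fractions):
  Task 1: C/T = 5/19 (approx. 0.2632)
  Task 2: C/T = 7/36 (approx. 0.1944)
Total utilization U = 5/19 + 7/36 = 313/684
Rounded to 4 decimal places: U = 0.4576
RM (Liu & Layland) bound for 2 tasks = 0.828427; compare with U = 313/684 (approx. 0.457602)
U <= bound, so schedulable by RM sufficient condition.

0.4576


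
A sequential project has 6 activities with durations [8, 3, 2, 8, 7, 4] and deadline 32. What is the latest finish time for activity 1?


LF(activity 1) = deadline - sum of successor durations
Successors: activities 2 through 6 with durations [3, 2, 8, 7, 4]
Sum of successor durations = 24
LF = 32 - 24 = 8

8


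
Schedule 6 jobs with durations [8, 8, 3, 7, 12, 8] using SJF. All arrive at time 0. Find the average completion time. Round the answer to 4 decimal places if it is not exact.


SJF order (ascending): [3, 7, 8, 8, 8, 12]
Completion times:
  Job 1: burst=3, C=3
  Job 2: burst=7, C=10
  Job 3: burst=8, C=18
  Job 4: burst=8, C=26
  Job 5: burst=8, C=34
  Job 6: burst=12, C=46
Average completion = 137/6 = 22.8333

22.8333


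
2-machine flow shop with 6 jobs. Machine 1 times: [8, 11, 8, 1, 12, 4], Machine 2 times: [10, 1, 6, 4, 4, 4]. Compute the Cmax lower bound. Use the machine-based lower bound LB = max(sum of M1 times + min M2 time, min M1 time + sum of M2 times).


LB1 = sum(M1 times) + min(M2 times) = 44 + 1 = 45
LB2 = min(M1 times) + sum(M2 times) = 1 + 29 = 30
Lower bound = max(LB1, LB2) = max(45, 30) = 45

45


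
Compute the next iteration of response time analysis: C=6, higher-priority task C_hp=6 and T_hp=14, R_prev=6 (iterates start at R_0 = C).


R_next = C + ceil(R_prev / T_hp) * C_hp
ceil(6 / 14) = ceil(0.4286) = 1
Interference = 1 * 6 = 6
R_next = 6 + 6 = 12

12


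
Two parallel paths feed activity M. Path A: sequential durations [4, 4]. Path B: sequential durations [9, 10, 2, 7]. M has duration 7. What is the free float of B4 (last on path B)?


ES(B4) = sum of predecessors on chain B = 21
EF(B4) = ES + duration = 21 + 7 = 28
Successor of B4 is M. ES(M) = max(sum(A), sum(B)) = max(8, 28) = 28
Free float = ES(successor) - EF(current) = 28 - 28 = 0

0


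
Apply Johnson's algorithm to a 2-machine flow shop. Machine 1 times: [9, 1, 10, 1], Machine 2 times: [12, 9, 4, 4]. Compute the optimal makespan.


Apply Johnson's rule:
  Group 1 (a <= b): [(2, 1, 9), (4, 1, 4), (1, 9, 12)]
  Group 2 (a > b): [(3, 10, 4)]
Optimal job order: [2, 4, 1, 3]
Schedule:
  Job 2: M1 done at 1, M2 done at 10
  Job 4: M1 done at 2, M2 done at 14
  Job 1: M1 done at 11, M2 done at 26
  Job 3: M1 done at 21, M2 done at 30
Makespan = 30

30


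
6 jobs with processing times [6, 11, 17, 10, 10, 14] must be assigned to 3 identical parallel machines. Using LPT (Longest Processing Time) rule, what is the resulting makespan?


Sort jobs in decreasing order (LPT): [17, 14, 11, 10, 10, 6]
Assign each job to the least loaded machine:
  Machine 1: jobs [17, 6], load = 23
  Machine 2: jobs [14, 10], load = 24
  Machine 3: jobs [11, 10], load = 21
Makespan = max load = 24

24


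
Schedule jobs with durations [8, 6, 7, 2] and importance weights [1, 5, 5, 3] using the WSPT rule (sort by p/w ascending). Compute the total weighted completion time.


Compute p/w ratios and sort ascending (WSPT): [(2, 3), (6, 5), (7, 5), (8, 1)]
Compute weighted completion times:
  Job (p=2,w=3): C=2, w*C=3*2=6
  Job (p=6,w=5): C=8, w*C=5*8=40
  Job (p=7,w=5): C=15, w*C=5*15=75
  Job (p=8,w=1): C=23, w*C=1*23=23
Total weighted completion time = 144

144


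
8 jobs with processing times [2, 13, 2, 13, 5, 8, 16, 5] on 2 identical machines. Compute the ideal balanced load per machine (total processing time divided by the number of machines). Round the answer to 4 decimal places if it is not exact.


Total processing time = 2 + 13 + 2 + 13 + 5 + 8 + 16 + 5 = 64
Number of machines = 2
Ideal balanced load = 64 / 2 = 32.0

32.0


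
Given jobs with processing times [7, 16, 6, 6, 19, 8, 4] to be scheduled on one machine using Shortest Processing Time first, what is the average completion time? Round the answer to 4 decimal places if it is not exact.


Sort jobs by processing time (SPT order): [4, 6, 6, 7, 8, 16, 19]
Compute completion times sequentially:
  Job 1: processing = 4, completes at 4
  Job 2: processing = 6, completes at 10
  Job 3: processing = 6, completes at 16
  Job 4: processing = 7, completes at 23
  Job 5: processing = 8, completes at 31
  Job 6: processing = 16, completes at 47
  Job 7: processing = 19, completes at 66
Sum of completion times = 197
Average completion time = 197/7 = 28.1429

28.1429


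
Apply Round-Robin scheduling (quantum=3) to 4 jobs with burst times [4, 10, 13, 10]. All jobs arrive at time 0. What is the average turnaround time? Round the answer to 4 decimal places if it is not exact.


Time quantum = 3
Execution trace:
  J1 runs 3 units, time = 3
  J2 runs 3 units, time = 6
  J3 runs 3 units, time = 9
  J4 runs 3 units, time = 12
  J1 runs 1 units, time = 13
  J2 runs 3 units, time = 16
  J3 runs 3 units, time = 19
  J4 runs 3 units, time = 22
  J2 runs 3 units, time = 25
  J3 runs 3 units, time = 28
  J4 runs 3 units, time = 31
  J2 runs 1 units, time = 32
  J3 runs 3 units, time = 35
  J4 runs 1 units, time = 36
  J3 runs 1 units, time = 37
Finish times: [13, 32, 37, 36]
Average turnaround = 118/4 = 29.5

29.5


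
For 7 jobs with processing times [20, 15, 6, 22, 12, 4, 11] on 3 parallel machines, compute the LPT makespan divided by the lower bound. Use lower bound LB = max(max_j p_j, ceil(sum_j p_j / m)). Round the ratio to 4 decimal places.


LPT order: [22, 20, 15, 12, 11, 6, 4]
Machine loads after assignment: [28, 31, 31]
LPT makespan = 31
Lower bound = max(max_job, ceil(total/3)) = max(22, 30) = 30
Ratio = 31 / 30 = 1.0333

1.0333


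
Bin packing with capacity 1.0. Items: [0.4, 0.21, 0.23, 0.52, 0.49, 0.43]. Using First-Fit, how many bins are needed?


Place items sequentially using First-Fit:
  Item 0.4 -> new Bin 1
  Item 0.21 -> Bin 1 (now 0.61)
  Item 0.23 -> Bin 1 (now 0.84)
  Item 0.52 -> new Bin 2
  Item 0.49 -> new Bin 3
  Item 0.43 -> Bin 2 (now 0.95)
Total bins used = 3

3


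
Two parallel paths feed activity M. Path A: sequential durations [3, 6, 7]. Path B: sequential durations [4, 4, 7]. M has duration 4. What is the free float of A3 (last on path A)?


ES(A3) = sum of predecessors on chain A = 9
EF(A3) = ES + duration = 9 + 7 = 16
Successor of A3 is M. ES(M) = max(sum(A), sum(B)) = max(16, 15) = 16
Free float = ES(successor) - EF(current) = 16 - 16 = 0

0


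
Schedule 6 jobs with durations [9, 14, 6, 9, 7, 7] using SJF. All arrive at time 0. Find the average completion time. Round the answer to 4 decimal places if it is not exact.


SJF order (ascending): [6, 7, 7, 9, 9, 14]
Completion times:
  Job 1: burst=6, C=6
  Job 2: burst=7, C=13
  Job 3: burst=7, C=20
  Job 4: burst=9, C=29
  Job 5: burst=9, C=38
  Job 6: burst=14, C=52
Average completion = 158/6 = 26.3333

26.3333


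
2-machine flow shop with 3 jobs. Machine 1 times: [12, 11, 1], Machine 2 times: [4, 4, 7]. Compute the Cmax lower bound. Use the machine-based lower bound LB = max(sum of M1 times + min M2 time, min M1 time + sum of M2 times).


LB1 = sum(M1 times) + min(M2 times) = 24 + 4 = 28
LB2 = min(M1 times) + sum(M2 times) = 1 + 15 = 16
Lower bound = max(LB1, LB2) = max(28, 16) = 28

28


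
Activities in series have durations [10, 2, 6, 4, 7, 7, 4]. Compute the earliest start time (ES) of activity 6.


Activity 6 starts after activities 1 through 5 complete.
Predecessor durations: [10, 2, 6, 4, 7]
ES = 10 + 2 + 6 + 4 + 7 = 29

29


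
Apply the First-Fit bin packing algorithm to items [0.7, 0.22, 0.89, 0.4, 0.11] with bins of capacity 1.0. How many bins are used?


Place items sequentially using First-Fit:
  Item 0.7 -> new Bin 1
  Item 0.22 -> Bin 1 (now 0.92)
  Item 0.89 -> new Bin 2
  Item 0.4 -> new Bin 3
  Item 0.11 -> Bin 2 (now 1.0)
Total bins used = 3

3


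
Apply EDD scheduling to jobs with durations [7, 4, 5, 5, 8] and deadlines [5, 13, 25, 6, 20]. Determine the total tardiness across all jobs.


Sort by due date (EDD order): [(7, 5), (5, 6), (4, 13), (8, 20), (5, 25)]
Compute completion times and tardiness:
  Job 1: p=7, d=5, C=7, tardiness=max(0,7-5)=2
  Job 2: p=5, d=6, C=12, tardiness=max(0,12-6)=6
  Job 3: p=4, d=13, C=16, tardiness=max(0,16-13)=3
  Job 4: p=8, d=20, C=24, tardiness=max(0,24-20)=4
  Job 5: p=5, d=25, C=29, tardiness=max(0,29-25)=4
Total tardiness = 19

19


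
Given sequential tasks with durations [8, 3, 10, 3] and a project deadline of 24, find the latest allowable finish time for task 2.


LF(activity 2) = deadline - sum of successor durations
Successors: activities 3 through 4 with durations [10, 3]
Sum of successor durations = 13
LF = 24 - 13 = 11

11


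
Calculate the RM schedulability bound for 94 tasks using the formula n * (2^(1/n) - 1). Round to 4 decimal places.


Compute 2^(1/94) = 1.0074011604
Subtract 1: 1.0074011604 - 1 = 0.0074011604
Multiply by n: 94 * 0.0074011604 = 0.6957090776
Round to 4 dp: 0.6957

0.6957


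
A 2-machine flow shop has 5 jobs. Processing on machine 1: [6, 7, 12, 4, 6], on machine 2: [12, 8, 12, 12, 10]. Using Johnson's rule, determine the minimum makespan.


Apply Johnson's rule:
  Group 1 (a <= b): [(4, 4, 12), (1, 6, 12), (5, 6, 10), (2, 7, 8), (3, 12, 12)]
  Group 2 (a > b): []
Optimal job order: [4, 1, 5, 2, 3]
Schedule:
  Job 4: M1 done at 4, M2 done at 16
  Job 1: M1 done at 10, M2 done at 28
  Job 5: M1 done at 16, M2 done at 38
  Job 2: M1 done at 23, M2 done at 46
  Job 3: M1 done at 35, M2 done at 58
Makespan = 58

58


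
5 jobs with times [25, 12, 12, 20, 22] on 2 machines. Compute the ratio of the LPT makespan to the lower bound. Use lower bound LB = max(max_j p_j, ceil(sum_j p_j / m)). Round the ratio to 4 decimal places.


LPT order: [25, 22, 20, 12, 12]
Machine loads after assignment: [49, 42]
LPT makespan = 49
Lower bound = max(max_job, ceil(total/2)) = max(25, 46) = 46
Ratio = 49 / 46 = 1.0652

1.0652


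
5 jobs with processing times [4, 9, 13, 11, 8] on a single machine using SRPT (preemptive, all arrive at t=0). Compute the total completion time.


Since all jobs arrive at t=0, SRPT equals SPT ordering.
SPT order: [4, 8, 9, 11, 13]
Completion times:
  Job 1: p=4, C=4
  Job 2: p=8, C=12
  Job 3: p=9, C=21
  Job 4: p=11, C=32
  Job 5: p=13, C=45
Total completion time = 4 + 12 + 21 + 32 + 45 = 114

114


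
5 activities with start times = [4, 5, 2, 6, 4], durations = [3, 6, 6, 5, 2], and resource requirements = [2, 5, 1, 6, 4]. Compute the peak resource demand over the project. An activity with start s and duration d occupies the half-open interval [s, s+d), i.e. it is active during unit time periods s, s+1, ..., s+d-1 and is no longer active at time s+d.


Each activity i is active on [start_i, start_i + duration_i).
Compute total resource usage per time slot:
  t=0: active resources = [], total = 0
  t=1: active resources = [], total = 0
  t=2: active resources = [1], total = 1
  t=3: active resources = [1], total = 1
  t=4: active resources = [2, 1, 4], total = 7
  t=5: active resources = [2, 5, 1, 4], total = 12
  t=6: active resources = [2, 5, 1, 6], total = 14
  t=7: active resources = [5, 1, 6], total = 12
  t=8: active resources = [5, 6], total = 11
  t=9: active resources = [5, 6], total = 11
  t=10: active resources = [5, 6], total = 11
Peak resource demand = 14

14


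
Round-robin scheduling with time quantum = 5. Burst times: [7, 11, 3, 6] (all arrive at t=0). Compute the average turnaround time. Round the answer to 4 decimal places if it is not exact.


Time quantum = 5
Execution trace:
  J1 runs 5 units, time = 5
  J2 runs 5 units, time = 10
  J3 runs 3 units, time = 13
  J4 runs 5 units, time = 18
  J1 runs 2 units, time = 20
  J2 runs 5 units, time = 25
  J4 runs 1 units, time = 26
  J2 runs 1 units, time = 27
Finish times: [20, 27, 13, 26]
Average turnaround = 86/4 = 21.5

21.5


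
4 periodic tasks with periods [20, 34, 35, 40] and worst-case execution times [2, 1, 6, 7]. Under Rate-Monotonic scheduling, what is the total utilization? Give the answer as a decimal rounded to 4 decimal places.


Compute individual utilizations (exact fractions):
  Task 1: C/T = 2/20 = 1/10 (approx. 0.1)
  Task 2: C/T = 1/34 (approx. 0.0294)
  Task 3: C/T = 6/35 (approx. 0.1714)
  Task 4: C/T = 7/40 (approx. 0.175)
Total utilization U = 1/10 + 1/34 + 6/35 + 7/40 = 453/952
Rounded to 4 decimal places: U = 0.4758
RM (Liu & Layland) bound for 4 tasks = 0.756828; compare with U = 453/952 (approx. 0.475840)
U <= bound, so schedulable by RM sufficient condition.

0.4758


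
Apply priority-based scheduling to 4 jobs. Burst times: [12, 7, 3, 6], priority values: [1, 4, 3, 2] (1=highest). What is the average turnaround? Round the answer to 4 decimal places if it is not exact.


Sort by priority (ascending = highest first):
Order: [(1, 12), (2, 6), (3, 3), (4, 7)]
Completion times:
  Priority 1, burst=12, C=12
  Priority 2, burst=6, C=18
  Priority 3, burst=3, C=21
  Priority 4, burst=7, C=28
Average turnaround = 79/4 = 19.75

19.75


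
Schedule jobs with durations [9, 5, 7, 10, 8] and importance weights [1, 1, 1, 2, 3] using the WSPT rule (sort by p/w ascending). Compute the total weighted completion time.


Compute p/w ratios and sort ascending (WSPT): [(8, 3), (5, 1), (10, 2), (7, 1), (9, 1)]
Compute weighted completion times:
  Job (p=8,w=3): C=8, w*C=3*8=24
  Job (p=5,w=1): C=13, w*C=1*13=13
  Job (p=10,w=2): C=23, w*C=2*23=46
  Job (p=7,w=1): C=30, w*C=1*30=30
  Job (p=9,w=1): C=39, w*C=1*39=39
Total weighted completion time = 152

152


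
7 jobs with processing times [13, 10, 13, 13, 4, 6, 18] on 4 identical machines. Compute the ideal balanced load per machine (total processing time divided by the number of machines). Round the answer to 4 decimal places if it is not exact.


Total processing time = 13 + 10 + 13 + 13 + 4 + 6 + 18 = 77
Number of machines = 4
Ideal balanced load = 77 / 4 = 19.25

19.25


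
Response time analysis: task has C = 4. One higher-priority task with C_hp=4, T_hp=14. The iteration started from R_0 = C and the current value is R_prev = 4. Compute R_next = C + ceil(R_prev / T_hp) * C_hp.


R_next = C + ceil(R_prev / T_hp) * C_hp
ceil(4 / 14) = ceil(0.2857) = 1
Interference = 1 * 4 = 4
R_next = 4 + 4 = 8

8


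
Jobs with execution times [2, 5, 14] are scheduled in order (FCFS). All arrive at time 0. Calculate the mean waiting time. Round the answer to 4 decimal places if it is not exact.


FCFS order (as given): [2, 5, 14]
Waiting times:
  Job 1: wait = 0
  Job 2: wait = 2
  Job 3: wait = 7
Sum of waiting times = 9
Average waiting time = 9/3 = 3.0

3.0


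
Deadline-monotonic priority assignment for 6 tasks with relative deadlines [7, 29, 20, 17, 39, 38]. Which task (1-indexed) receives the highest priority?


Sort tasks by relative deadline (ascending):
  Task 1: deadline = 7
  Task 4: deadline = 17
  Task 3: deadline = 20
  Task 2: deadline = 29
  Task 6: deadline = 38
  Task 5: deadline = 39
Priority order (highest first): [1, 4, 3, 2, 6, 5]
Highest priority task = 1

1


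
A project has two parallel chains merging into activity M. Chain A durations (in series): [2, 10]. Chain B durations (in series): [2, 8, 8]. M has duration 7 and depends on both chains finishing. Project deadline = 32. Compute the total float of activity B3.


Forward pass: ES(B3) = sum of predecessors on chain B = 10
EF = ES + duration = 10 + 8 = 18
Backward pass: LF(M) = deadline = 32; LS(M) = 32 - 7 = 25
LF(B3) = LS(M) - sum(successors on chain B) = 25 - 0 = 25
LS = LF - duration = 25 - 8 = 17
Total float = LS - ES = 17 - 10 = 7

7


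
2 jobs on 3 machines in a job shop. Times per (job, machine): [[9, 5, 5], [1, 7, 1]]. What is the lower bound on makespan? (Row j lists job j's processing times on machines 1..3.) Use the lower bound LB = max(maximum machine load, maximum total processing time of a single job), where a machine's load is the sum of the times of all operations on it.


Machine loads:
  Machine 1: 9 + 1 = 10
  Machine 2: 5 + 7 = 12
  Machine 3: 5 + 1 = 6
Max machine load = 12
Job totals:
  Job 1: 19
  Job 2: 9
Max job total = 19
Lower bound = max(12, 19) = 19

19


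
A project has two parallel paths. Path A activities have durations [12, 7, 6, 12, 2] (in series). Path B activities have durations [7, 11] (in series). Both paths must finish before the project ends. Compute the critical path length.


Path A total = 12 + 7 + 6 + 12 + 2 = 39
Path B total = 7 + 11 = 18
Critical path = longest path = max(39, 18) = 39

39


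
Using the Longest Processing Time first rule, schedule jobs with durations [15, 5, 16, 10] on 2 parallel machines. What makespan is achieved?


Sort jobs in decreasing order (LPT): [16, 15, 10, 5]
Assign each job to the least loaded machine:
  Machine 1: jobs [16, 5], load = 21
  Machine 2: jobs [15, 10], load = 25
Makespan = max load = 25

25


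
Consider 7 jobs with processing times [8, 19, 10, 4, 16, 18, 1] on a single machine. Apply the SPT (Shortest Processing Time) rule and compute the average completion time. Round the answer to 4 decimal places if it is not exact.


Sort jobs by processing time (SPT order): [1, 4, 8, 10, 16, 18, 19]
Compute completion times sequentially:
  Job 1: processing = 1, completes at 1
  Job 2: processing = 4, completes at 5
  Job 3: processing = 8, completes at 13
  Job 4: processing = 10, completes at 23
  Job 5: processing = 16, completes at 39
  Job 6: processing = 18, completes at 57
  Job 7: processing = 19, completes at 76
Sum of completion times = 214
Average completion time = 214/7 = 30.5714

30.5714


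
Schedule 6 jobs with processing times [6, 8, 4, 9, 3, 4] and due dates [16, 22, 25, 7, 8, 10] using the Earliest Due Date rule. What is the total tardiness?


Sort by due date (EDD order): [(9, 7), (3, 8), (4, 10), (6, 16), (8, 22), (4, 25)]
Compute completion times and tardiness:
  Job 1: p=9, d=7, C=9, tardiness=max(0,9-7)=2
  Job 2: p=3, d=8, C=12, tardiness=max(0,12-8)=4
  Job 3: p=4, d=10, C=16, tardiness=max(0,16-10)=6
  Job 4: p=6, d=16, C=22, tardiness=max(0,22-16)=6
  Job 5: p=8, d=22, C=30, tardiness=max(0,30-22)=8
  Job 6: p=4, d=25, C=34, tardiness=max(0,34-25)=9
Total tardiness = 35

35


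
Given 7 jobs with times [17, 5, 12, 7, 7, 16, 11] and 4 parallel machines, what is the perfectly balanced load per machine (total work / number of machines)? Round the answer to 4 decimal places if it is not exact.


Total processing time = 17 + 5 + 12 + 7 + 7 + 16 + 11 = 75
Number of machines = 4
Ideal balanced load = 75 / 4 = 18.75

18.75


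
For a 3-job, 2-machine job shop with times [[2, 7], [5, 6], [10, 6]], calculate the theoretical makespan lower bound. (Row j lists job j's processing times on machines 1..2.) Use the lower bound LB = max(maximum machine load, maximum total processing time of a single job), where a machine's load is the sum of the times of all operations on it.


Machine loads:
  Machine 1: 2 + 5 + 10 = 17
  Machine 2: 7 + 6 + 6 = 19
Max machine load = 19
Job totals:
  Job 1: 9
  Job 2: 11
  Job 3: 16
Max job total = 16
Lower bound = max(19, 16) = 19

19


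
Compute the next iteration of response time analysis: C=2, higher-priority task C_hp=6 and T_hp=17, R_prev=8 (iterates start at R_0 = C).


R_next = C + ceil(R_prev / T_hp) * C_hp
ceil(8 / 17) = ceil(0.4706) = 1
Interference = 1 * 6 = 6
R_next = 2 + 6 = 8
R_next = R_prev, so the iteration has converged (response time = 8).

8


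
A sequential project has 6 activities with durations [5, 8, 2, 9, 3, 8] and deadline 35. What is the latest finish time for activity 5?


LF(activity 5) = deadline - sum of successor durations
Successors: activities 6 through 6 with durations [8]
Sum of successor durations = 8
LF = 35 - 8 = 27

27


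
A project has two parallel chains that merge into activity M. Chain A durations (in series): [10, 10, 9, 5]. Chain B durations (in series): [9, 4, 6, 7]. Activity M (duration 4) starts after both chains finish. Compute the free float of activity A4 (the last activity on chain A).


ES(A4) = sum of predecessors on chain A = 29
EF(A4) = ES + duration = 29 + 5 = 34
Successor of A4 is M. ES(M) = max(sum(A), sum(B)) = max(34, 26) = 34
Free float = ES(successor) - EF(current) = 34 - 34 = 0

0


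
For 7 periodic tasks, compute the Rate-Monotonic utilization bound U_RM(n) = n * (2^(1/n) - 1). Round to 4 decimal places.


Compute 2^(1/7) = 1.1040895137
Subtract 1: 1.1040895137 - 1 = 0.1040895137
Multiply by n: 7 * 0.1040895137 = 0.7286265959
Round to 4 dp: 0.7286

0.7286


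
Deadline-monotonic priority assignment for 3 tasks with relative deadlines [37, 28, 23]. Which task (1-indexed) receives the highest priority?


Sort tasks by relative deadline (ascending):
  Task 3: deadline = 23
  Task 2: deadline = 28
  Task 1: deadline = 37
Priority order (highest first): [3, 2, 1]
Highest priority task = 3

3


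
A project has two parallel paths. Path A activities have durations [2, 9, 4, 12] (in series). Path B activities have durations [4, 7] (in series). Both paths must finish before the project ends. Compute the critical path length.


Path A total = 2 + 9 + 4 + 12 = 27
Path B total = 4 + 7 = 11
Critical path = longest path = max(27, 11) = 27

27


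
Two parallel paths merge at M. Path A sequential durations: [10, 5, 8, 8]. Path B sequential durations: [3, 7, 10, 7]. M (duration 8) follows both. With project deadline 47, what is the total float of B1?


Forward pass: ES(B1) = sum of predecessors on chain B = 0
EF = ES + duration = 0 + 3 = 3
Backward pass: LF(M) = deadline = 47; LS(M) = 47 - 8 = 39
LF(B1) = LS(M) - sum(successors on chain B) = 39 - 24 = 15
LS = LF - duration = 15 - 3 = 12
Total float = LS - ES = 12 - 0 = 12

12


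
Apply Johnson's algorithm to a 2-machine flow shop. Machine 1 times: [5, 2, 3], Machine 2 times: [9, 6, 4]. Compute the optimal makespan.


Apply Johnson's rule:
  Group 1 (a <= b): [(2, 2, 6), (3, 3, 4), (1, 5, 9)]
  Group 2 (a > b): []
Optimal job order: [2, 3, 1]
Schedule:
  Job 2: M1 done at 2, M2 done at 8
  Job 3: M1 done at 5, M2 done at 12
  Job 1: M1 done at 10, M2 done at 21
Makespan = 21

21


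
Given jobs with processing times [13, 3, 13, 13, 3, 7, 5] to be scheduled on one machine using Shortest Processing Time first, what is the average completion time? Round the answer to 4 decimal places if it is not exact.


Sort jobs by processing time (SPT order): [3, 3, 5, 7, 13, 13, 13]
Compute completion times sequentially:
  Job 1: processing = 3, completes at 3
  Job 2: processing = 3, completes at 6
  Job 3: processing = 5, completes at 11
  Job 4: processing = 7, completes at 18
  Job 5: processing = 13, completes at 31
  Job 6: processing = 13, completes at 44
  Job 7: processing = 13, completes at 57
Sum of completion times = 170
Average completion time = 170/7 = 24.2857

24.2857


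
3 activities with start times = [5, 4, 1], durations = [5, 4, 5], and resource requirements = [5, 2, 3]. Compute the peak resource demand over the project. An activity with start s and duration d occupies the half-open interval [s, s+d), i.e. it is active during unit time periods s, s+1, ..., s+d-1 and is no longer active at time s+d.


Each activity i is active on [start_i, start_i + duration_i).
Compute total resource usage per time slot:
  t=0: active resources = [], total = 0
  t=1: active resources = [3], total = 3
  t=2: active resources = [3], total = 3
  t=3: active resources = [3], total = 3
  t=4: active resources = [2, 3], total = 5
  t=5: active resources = [5, 2, 3], total = 10
  t=6: active resources = [5, 2], total = 7
  t=7: active resources = [5, 2], total = 7
  t=8: active resources = [5], total = 5
  t=9: active resources = [5], total = 5
Peak resource demand = 10

10


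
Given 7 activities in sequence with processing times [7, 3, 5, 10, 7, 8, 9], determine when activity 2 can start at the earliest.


Activity 2 starts after activities 1 through 1 complete.
Predecessor durations: [7]
ES = 7 = 7

7


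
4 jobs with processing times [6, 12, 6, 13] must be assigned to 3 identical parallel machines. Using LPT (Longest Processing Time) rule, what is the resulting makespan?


Sort jobs in decreasing order (LPT): [13, 12, 6, 6]
Assign each job to the least loaded machine:
  Machine 1: jobs [13], load = 13
  Machine 2: jobs [12], load = 12
  Machine 3: jobs [6, 6], load = 12
Makespan = max load = 13

13


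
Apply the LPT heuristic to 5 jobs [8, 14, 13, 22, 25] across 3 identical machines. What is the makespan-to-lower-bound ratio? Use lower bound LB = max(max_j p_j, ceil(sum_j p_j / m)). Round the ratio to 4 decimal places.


LPT order: [25, 22, 14, 13, 8]
Machine loads after assignment: [25, 30, 27]
LPT makespan = 30
Lower bound = max(max_job, ceil(total/3)) = max(25, 28) = 28
Ratio = 30 / 28 = 1.0714

1.0714


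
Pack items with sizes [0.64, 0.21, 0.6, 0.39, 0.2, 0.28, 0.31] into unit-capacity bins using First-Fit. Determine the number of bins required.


Place items sequentially using First-Fit:
  Item 0.64 -> new Bin 1
  Item 0.21 -> Bin 1 (now 0.85)
  Item 0.6 -> new Bin 2
  Item 0.39 -> Bin 2 (now 0.99)
  Item 0.2 -> new Bin 3
  Item 0.28 -> Bin 3 (now 0.48)
  Item 0.31 -> Bin 3 (now 0.79)
Total bins used = 3

3


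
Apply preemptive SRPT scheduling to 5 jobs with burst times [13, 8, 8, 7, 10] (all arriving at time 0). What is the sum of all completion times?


Since all jobs arrive at t=0, SRPT equals SPT ordering.
SPT order: [7, 8, 8, 10, 13]
Completion times:
  Job 1: p=7, C=7
  Job 2: p=8, C=15
  Job 3: p=8, C=23
  Job 4: p=10, C=33
  Job 5: p=13, C=46
Total completion time = 7 + 15 + 23 + 33 + 46 = 124

124


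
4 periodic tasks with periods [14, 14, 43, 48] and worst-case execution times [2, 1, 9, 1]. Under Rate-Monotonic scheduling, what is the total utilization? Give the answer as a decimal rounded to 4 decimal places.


Compute individual utilizations (exact fractions):
  Task 1: C/T = 2/14 = 1/7 (approx. 0.1429)
  Task 2: C/T = 1/14 (approx. 0.0714)
  Task 3: C/T = 9/43 (approx. 0.2093)
  Task 4: C/T = 1/48 (approx. 0.0208)
Total utilization U = 1/7 + 1/14 + 9/43 + 1/48 = 6421/14448
Rounded to 4 decimal places: U = 0.4444
RM (Liu & Layland) bound for 4 tasks = 0.756828; compare with U = 6421/14448 (approx. 0.444421)
U <= bound, so schedulable by RM sufficient condition.

0.4444


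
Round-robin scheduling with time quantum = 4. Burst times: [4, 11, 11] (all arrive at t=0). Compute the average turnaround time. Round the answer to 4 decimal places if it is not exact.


Time quantum = 4
Execution trace:
  J1 runs 4 units, time = 4
  J2 runs 4 units, time = 8
  J3 runs 4 units, time = 12
  J2 runs 4 units, time = 16
  J3 runs 4 units, time = 20
  J2 runs 3 units, time = 23
  J3 runs 3 units, time = 26
Finish times: [4, 23, 26]
Average turnaround = 53/3 = 17.6667

17.6667


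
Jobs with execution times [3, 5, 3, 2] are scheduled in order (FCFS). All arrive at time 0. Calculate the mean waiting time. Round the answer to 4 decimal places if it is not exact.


FCFS order (as given): [3, 5, 3, 2]
Waiting times:
  Job 1: wait = 0
  Job 2: wait = 3
  Job 3: wait = 8
  Job 4: wait = 11
Sum of waiting times = 22
Average waiting time = 22/4 = 5.5

5.5


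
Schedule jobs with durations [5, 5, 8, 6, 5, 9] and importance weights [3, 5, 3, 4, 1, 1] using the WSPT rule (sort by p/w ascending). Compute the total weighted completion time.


Compute p/w ratios and sort ascending (WSPT): [(5, 5), (6, 4), (5, 3), (8, 3), (5, 1), (9, 1)]
Compute weighted completion times:
  Job (p=5,w=5): C=5, w*C=5*5=25
  Job (p=6,w=4): C=11, w*C=4*11=44
  Job (p=5,w=3): C=16, w*C=3*16=48
  Job (p=8,w=3): C=24, w*C=3*24=72
  Job (p=5,w=1): C=29, w*C=1*29=29
  Job (p=9,w=1): C=38, w*C=1*38=38
Total weighted completion time = 256

256


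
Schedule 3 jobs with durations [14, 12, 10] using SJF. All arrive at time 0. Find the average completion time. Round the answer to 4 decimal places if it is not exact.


SJF order (ascending): [10, 12, 14]
Completion times:
  Job 1: burst=10, C=10
  Job 2: burst=12, C=22
  Job 3: burst=14, C=36
Average completion = 68/3 = 22.6667

22.6667
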